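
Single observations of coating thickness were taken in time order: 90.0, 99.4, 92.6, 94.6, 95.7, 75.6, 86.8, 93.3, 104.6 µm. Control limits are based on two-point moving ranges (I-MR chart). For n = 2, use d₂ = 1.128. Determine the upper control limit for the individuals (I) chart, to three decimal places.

X̄ = (90.0 + 99.4 + 92.6 + 94.6 + 95.7 + 75.6 + 86.8 + 93.3 + 104.6) / 9 = 92.5111
Moving ranges: 9.4, 6.8, 2.0, 1.1, 20.1, 11.2, 6.5, 11.3; M̄R̄ = 68.4000 / 8 = 8.5500
UCL = X̄ + 3·M̄R̄/d₂ = 92.5111 + 3 × 8.5500 / 1.128 = 115.2505

115.250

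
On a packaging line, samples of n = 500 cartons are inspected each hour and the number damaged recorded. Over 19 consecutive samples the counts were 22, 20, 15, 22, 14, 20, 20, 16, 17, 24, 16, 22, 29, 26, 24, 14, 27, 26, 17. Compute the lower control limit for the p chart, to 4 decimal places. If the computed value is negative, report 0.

0.0145

p̄ = Σdᵢ / (k·n) = 391 / (19 × 500) = 0.04116
LCL = p̄ − 3·√(p̄(1−p̄)/n) = 0.04116 − 3 × 0.00888 = 0.01451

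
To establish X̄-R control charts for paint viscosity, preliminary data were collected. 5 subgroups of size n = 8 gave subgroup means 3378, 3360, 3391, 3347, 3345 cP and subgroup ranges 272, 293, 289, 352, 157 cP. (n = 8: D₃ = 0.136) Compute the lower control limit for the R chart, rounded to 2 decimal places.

37.07

R̄ = (272 + 293 + 289 + 352 + 157) / 5 = 1363.0000 / 5 = 272.6000
LCL_R = D₃·R̄ = 0.136 × 272.6000 = 37.0736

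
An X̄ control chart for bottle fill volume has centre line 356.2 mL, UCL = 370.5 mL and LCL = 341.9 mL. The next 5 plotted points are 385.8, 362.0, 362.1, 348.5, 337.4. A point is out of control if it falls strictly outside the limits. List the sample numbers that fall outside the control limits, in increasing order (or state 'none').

Compare each point to [341.9, 370.5]: sample 1 = 385.8 > UCL; sample 5 = 337.4 < LCL.

1, 5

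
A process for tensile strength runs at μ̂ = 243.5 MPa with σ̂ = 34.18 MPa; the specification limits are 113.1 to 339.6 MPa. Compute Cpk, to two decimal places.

Cpu = (USL − μ̂) / (3σ̂) = (339.6 − 243.5) / (3 × 34.18) = 0.9372; Cpl = (μ̂ − LSL) / (3σ̂) = (243.5 − 113.1) / (3 × 34.18) = 1.2717; Cpk = min(Cpu, Cpl) = 0.9372

0.94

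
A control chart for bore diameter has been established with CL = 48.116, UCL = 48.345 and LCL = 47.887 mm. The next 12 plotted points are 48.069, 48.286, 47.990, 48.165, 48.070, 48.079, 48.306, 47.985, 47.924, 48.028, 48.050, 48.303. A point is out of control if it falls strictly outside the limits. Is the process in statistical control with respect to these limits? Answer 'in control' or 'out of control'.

in control

All 12 points lie within [47.887, 48.345].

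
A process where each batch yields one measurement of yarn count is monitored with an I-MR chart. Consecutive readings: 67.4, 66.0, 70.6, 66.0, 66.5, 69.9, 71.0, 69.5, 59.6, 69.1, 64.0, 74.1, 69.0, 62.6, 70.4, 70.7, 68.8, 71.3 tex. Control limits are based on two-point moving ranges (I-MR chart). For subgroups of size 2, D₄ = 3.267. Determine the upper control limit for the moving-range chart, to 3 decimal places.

14.548

Moving ranges: 1.4, 4.6, 4.6, 0.5, 3.4, 1.1, 1.5, 9.9, 9.5, 5.1, 10.1, 5.1, 6.4, 7.8, 0.3, 1.9, 2.5; M̄R̄ = 75.7000 / 17 = 4.4529
UCL_MR = D₄·M̄R̄ = 3.267 × 4.4529 = 14.5478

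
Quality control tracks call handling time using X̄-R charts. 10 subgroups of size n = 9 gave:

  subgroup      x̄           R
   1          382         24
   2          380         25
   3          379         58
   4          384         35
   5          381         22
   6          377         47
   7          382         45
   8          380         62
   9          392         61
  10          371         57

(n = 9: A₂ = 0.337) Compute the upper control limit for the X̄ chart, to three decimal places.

X̄̄ = (382 + 380 + 379 + 384 + 381 + 377 + 382 + 380 + 392 + 371) / 10 = 3808.0000 / 10 = 380.8000
R̄ = (24 + 25 + 58 + 35 + 22 + 47 + 45 + 62 + 61 + 57) / 10 = 436.0000 / 10 = 43.6000
UCL = X̄̄ + A₂·R̄ = 380.8000 + 0.337 × 43.6000 = 395.4932

395.493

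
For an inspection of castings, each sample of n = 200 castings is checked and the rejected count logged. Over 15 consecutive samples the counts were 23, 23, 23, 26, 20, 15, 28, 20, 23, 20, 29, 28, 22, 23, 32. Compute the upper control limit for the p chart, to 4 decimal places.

0.1869

p̄ = Σdᵢ / (k·n) = 355 / (15 × 200) = 0.11833
UCL = p̄ + 3·√(p̄(1−p̄)/n) = 0.11833 + 3 × √(0.11833×0.88167/200) = 0.11833 + 3 × 0.02284 = 0.18685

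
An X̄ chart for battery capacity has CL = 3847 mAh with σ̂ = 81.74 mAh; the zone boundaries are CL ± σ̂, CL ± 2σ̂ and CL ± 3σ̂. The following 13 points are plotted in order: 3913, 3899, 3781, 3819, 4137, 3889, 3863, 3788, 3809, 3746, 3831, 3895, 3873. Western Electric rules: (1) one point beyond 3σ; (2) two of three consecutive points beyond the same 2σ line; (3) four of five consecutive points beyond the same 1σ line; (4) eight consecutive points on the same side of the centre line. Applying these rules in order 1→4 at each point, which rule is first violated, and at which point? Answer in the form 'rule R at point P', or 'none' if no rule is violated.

rule 1 at point 5

Zone of each point (C = within 1σ̂, B = 1σ̂–2σ̂, A = 2σ̂–3σ̂, * = beyond 3σ̂; sign = side of CL): 1:+C, 2:+C, 3:-C, 4:-C, 5:+*, 6:+C, 7:+C, 8:-C, 9:-C, 10:-B, 11:-C, 12:+C, 13:+C
Rule 1 (one point beyond the 3σ limits) is satisfied at point 5.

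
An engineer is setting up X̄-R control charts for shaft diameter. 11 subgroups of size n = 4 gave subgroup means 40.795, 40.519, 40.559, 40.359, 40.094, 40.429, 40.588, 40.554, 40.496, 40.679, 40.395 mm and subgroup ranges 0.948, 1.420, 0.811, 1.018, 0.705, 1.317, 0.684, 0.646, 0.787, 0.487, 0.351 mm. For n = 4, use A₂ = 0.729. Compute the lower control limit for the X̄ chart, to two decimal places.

39.89

X̄̄ = (40.795 + 40.519 + 40.559 + 40.359 + 40.094 + 40.429 + 40.588 + 40.554 + 40.496 + 40.679 + 40.395) / 11 = 445.4670 / 11 = 40.4970
R̄ = (0.948 + 1.420 + 0.811 + 1.018 + 0.705 + 1.317 + 0.684 + 0.646 + 0.787 + 0.487 + 0.351) / 11 = 9.1740 / 11 = 0.8340
LCL = X̄̄ − A₂·R̄ = 40.4970 − 0.729 × 0.8340 = 39.8890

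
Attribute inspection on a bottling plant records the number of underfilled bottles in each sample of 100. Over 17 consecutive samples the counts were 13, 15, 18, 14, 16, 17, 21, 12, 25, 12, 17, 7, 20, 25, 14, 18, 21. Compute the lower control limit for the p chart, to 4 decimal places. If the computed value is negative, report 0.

0.0556

p̄ = Σdᵢ / (k·n) = 285 / (17 × 100) = 0.16765
LCL = p̄ − 3·√(p̄(1−p̄)/n) = 0.16765 − 3 × 0.03736 = 0.05558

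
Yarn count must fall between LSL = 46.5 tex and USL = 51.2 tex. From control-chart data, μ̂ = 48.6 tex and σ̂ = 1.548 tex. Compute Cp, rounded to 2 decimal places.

0.51

Cp = (USL − LSL) / (6σ̂) = (51.2 − 46.5) / (6 × 1.548) = 4.7000 / 9.2880 = 0.5060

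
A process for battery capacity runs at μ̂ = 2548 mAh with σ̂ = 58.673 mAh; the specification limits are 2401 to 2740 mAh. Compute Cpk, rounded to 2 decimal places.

Cpu = (USL − μ̂) / (3σ̂) = (2740 − 2548) / (3 × 58.673) = 1.0908; Cpl = (μ̂ − LSL) / (3σ̂) = (2548 − 2401) / (3 × 58.673) = 0.8351; Cpk = min(Cpu, Cpl) = 0.8351

0.84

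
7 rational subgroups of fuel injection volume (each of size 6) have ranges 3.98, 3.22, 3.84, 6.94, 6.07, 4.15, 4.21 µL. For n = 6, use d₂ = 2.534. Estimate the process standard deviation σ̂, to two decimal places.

1.83

R̄ = (3.98 + 3.22 + 3.84 + 6.94 + 6.07 + 4.15 + 4.21) / 7 = 4.6300
σ̂ = R̄ / d₂ = 4.6300 / 2.534 = 1.8272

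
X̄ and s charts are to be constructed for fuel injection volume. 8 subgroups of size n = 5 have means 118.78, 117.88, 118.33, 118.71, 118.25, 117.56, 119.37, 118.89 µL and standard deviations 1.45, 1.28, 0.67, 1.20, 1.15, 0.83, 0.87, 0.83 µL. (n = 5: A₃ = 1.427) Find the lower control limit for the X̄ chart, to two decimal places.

X̄̄ = (118.78 + 117.88 + 118.33 + 118.71 + 118.25 + 117.56 + 119.37 + 118.89) / 8 = 118.4712
s̄ = (1.45 + 1.28 + 0.67 + 1.20 + 1.15 + 0.83 + 0.87 + 0.83) / 8 = 1.0350
LCL = X̄̄ − A₃·s̄ = 118.4712 − 1.427 × 1.0350 = 116.9943

116.99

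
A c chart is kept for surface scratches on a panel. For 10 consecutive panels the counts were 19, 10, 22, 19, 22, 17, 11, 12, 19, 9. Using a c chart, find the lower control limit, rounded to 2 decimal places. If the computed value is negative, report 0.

c̄ = (19 + 10 + 22 + 19 + 22 + 17 + 11 + 12 + 19 + 9) / 10 = 160 / 10 = 16.0000
LCL = c̄ − 3√c̄ = 16.0000 − 3 × 4.0000 = 4.0000

4.00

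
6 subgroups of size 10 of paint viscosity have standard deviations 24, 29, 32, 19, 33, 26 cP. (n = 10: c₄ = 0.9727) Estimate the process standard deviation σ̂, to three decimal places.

s̄ = (24 + 29 + 32 + 19 + 33 + 26) / 6 = 27.1667
σ̂ = s̄ / c₄ = 27.1667 / 0.9727 = 27.9291

27.929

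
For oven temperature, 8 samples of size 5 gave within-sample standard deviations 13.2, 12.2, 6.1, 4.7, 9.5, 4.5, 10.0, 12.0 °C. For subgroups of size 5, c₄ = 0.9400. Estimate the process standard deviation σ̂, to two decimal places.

9.60

s̄ = (13.2 + 12.2 + 6.1 + 4.7 + 9.5 + 4.5 + 10.0 + 12.0) / 8 = 9.0250
σ̂ = s̄ / c₄ = 9.0250 / 0.9400 = 9.6011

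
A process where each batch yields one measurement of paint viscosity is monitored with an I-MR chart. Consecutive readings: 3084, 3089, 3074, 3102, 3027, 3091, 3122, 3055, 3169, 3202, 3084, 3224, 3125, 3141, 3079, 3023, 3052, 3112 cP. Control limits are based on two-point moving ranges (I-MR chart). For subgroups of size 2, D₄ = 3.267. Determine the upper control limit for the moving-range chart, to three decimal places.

194.483

Moving ranges: 5, 15, 28, 75, 64, 31, 67, 114, 33, 118, 140, 99, 16, 62, 56, 29, 60; M̄R̄ = 1012.0000 / 17 = 59.5294
UCL_MR = D₄·M̄R̄ = 3.267 × 59.5294 = 194.4826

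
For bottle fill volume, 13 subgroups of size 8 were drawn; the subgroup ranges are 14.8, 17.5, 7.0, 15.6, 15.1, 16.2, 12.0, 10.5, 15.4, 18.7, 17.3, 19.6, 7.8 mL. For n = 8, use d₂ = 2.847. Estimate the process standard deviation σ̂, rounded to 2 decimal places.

5.07

R̄ = (14.8 + 17.5 + 7.0 + 15.6 + 15.1 + 16.2 + 12.0 + 10.5 + 15.4 + 18.7 + 17.3 + 19.6 + 7.8) / 13 = 14.4231
σ̂ = R̄ / d₂ = 14.4231 / 2.847 = 5.0661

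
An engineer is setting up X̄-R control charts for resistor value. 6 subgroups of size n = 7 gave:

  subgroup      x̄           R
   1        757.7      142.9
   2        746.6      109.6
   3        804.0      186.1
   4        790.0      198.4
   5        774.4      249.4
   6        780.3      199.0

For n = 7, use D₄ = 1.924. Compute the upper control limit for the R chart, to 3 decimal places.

348.052

R̄ = (142.9 + 109.6 + 186.1 + 198.4 + 249.4 + 199.0) / 6 = 1085.4000 / 6 = 180.9000
UCL_R = D₄·R̄ = 1.924 × 180.9000 = 348.0516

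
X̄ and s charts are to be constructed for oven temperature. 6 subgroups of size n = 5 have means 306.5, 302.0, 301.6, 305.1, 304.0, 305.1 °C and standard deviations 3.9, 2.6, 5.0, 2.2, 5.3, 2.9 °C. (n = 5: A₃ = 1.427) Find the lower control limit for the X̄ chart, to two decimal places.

X̄̄ = (306.5 + 302.0 + 301.6 + 305.1 + 304.0 + 305.1) / 6 = 304.0500
s̄ = (3.9 + 2.6 + 5.0 + 2.2 + 5.3 + 2.9) / 6 = 3.6500
LCL = X̄̄ − A₃·s̄ = 304.0500 − 1.427 × 3.6500 = 298.8415

298.84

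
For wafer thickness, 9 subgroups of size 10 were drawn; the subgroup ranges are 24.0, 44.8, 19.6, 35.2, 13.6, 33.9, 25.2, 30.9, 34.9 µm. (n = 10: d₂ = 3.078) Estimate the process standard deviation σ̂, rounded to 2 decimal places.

R̄ = (24.0 + 44.8 + 19.6 + 35.2 + 13.6 + 33.9 + 25.2 + 30.9 + 34.9) / 9 = 29.1222
σ̂ = R̄ / d₂ = 29.1222 / 3.078 = 9.4614

9.46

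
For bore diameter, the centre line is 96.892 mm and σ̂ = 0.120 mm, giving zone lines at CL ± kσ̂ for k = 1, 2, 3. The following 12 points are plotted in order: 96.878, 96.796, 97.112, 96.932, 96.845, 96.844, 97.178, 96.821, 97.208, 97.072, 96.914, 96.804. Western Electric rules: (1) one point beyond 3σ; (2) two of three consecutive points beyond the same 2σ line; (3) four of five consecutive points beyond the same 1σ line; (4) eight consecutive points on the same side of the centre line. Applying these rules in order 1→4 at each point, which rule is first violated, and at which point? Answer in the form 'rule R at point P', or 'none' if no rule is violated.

Zone of each point (C = within 1σ̂, B = 1σ̂–2σ̂, A = 2σ̂–3σ̂, * = beyond 3σ̂; sign = side of CL): 1:-C, 2:-C, 3:+B, 4:+C, 5:-C, 6:-C, 7:+A, 8:-C, 9:+A, 10:+B, 11:+C, 12:-C
Rule 2 (two of three consecutive points beyond the same 2σ limit) is satisfied at point 9.

rule 2 at point 9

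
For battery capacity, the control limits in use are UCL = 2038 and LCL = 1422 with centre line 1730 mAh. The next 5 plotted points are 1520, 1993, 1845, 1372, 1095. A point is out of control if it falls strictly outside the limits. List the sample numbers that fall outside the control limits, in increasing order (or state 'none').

Compare each point to [1422, 2038]: sample 4 = 1372 < LCL; sample 5 = 1095 < LCL.

4, 5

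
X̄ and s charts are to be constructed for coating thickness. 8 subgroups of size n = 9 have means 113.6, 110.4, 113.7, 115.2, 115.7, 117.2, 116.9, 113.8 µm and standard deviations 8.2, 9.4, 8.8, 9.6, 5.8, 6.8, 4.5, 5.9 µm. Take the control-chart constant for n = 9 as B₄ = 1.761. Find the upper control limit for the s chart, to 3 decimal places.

12.987

s̄ = (8.2 + 9.4 + 8.8 + 9.6 + 5.8 + 6.8 + 4.5 + 5.9) / 8 = 7.3750
UCL_s = B₄·s̄ = 1.761 × 7.3750 = 12.9874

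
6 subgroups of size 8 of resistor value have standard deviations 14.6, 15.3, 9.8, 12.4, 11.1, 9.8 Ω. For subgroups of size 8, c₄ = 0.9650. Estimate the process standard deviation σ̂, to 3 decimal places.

12.608

s̄ = (14.6 + 15.3 + 9.8 + 12.4 + 11.1 + 9.8) / 6 = 12.1667
σ̂ = s̄ / c₄ = 12.1667 / 0.9650 = 12.6079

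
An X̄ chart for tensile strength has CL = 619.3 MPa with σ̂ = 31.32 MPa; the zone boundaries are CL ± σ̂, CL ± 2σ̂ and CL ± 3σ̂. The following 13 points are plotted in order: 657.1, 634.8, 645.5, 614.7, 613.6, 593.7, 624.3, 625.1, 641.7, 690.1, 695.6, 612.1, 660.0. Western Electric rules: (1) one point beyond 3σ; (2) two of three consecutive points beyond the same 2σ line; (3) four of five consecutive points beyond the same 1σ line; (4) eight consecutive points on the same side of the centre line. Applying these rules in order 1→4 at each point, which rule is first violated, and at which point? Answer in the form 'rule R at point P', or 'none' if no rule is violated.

Zone of each point (C = within 1σ̂, B = 1σ̂–2σ̂, A = 2σ̂–3σ̂, * = beyond 3σ̂; sign = side of CL): 1:+B, 2:+C, 3:+C, 4:-C, 5:-C, 6:-C, 7:+C, 8:+C, 9:+C, 10:+A, 11:+A, 12:-C, 13:+B
Rule 2 (two of three consecutive points beyond the same 2σ limit) is satisfied at point 11.

rule 2 at point 11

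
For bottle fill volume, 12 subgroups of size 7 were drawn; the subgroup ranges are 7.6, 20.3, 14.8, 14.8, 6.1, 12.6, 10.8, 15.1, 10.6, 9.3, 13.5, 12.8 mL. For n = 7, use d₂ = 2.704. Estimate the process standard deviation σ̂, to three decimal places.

4.570

R̄ = (7.6 + 20.3 + 14.8 + 14.8 + 6.1 + 12.6 + 10.8 + 15.1 + 10.6 + 9.3 + 13.5 + 12.8) / 12 = 12.3583
σ̂ = R̄ / d₂ = 12.3583 / 2.704 = 4.5704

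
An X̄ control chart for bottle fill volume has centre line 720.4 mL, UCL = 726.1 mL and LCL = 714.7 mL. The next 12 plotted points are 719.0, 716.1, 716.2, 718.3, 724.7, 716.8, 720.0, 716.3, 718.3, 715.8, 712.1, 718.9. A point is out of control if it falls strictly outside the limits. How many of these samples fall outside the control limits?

Compare each point to [714.7, 726.1]: sample 11 = 712.1 < LCL.

1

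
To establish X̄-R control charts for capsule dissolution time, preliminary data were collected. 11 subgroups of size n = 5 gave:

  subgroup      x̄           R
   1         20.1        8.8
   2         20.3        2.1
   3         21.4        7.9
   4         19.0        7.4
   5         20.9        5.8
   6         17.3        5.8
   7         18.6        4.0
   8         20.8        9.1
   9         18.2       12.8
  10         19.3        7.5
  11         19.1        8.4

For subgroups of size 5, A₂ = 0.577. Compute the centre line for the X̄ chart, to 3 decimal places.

19.545

X̄̄ = (20.1 + 20.3 + 21.4 + 19.0 + 20.9 + 17.3 + 18.6 + 20.8 + 18.2 + 19.3 + 19.1) / 11 = 215.0000 / 11 = 19.5455
CL = X̄̄ = 19.5455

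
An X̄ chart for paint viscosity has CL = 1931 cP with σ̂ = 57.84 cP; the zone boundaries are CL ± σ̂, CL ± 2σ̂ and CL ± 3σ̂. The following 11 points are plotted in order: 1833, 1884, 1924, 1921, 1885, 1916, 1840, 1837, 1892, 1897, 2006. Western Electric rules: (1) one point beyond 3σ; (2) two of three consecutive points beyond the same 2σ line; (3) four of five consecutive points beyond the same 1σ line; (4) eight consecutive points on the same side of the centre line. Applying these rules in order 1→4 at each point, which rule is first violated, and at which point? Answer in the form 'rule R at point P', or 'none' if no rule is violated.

rule 4 at point 8

Zone of each point (C = within 1σ̂, B = 1σ̂–2σ̂, A = 2σ̂–3σ̂, * = beyond 3σ̂; sign = side of CL): 1:-B, 2:-C, 3:-C, 4:-C, 5:-C, 6:-C, 7:-B, 8:-B, 9:-C, 10:-C, 11:+B
Rule 4 (eight consecutive points on the same side of the centre line) is satisfied at point 8.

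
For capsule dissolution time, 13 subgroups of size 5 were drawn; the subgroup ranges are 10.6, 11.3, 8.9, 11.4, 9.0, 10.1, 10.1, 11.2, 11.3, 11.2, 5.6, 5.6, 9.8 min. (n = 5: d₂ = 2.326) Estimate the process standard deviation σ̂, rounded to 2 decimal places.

R̄ = (10.6 + 11.3 + 8.9 + 11.4 + 9.0 + 10.1 + 10.1 + 11.2 + 11.3 + 11.2 + 5.6 + 5.6 + 9.8) / 13 = 9.7000
σ̂ = R̄ / d₂ = 9.7000 / 2.326 = 4.1702

4.17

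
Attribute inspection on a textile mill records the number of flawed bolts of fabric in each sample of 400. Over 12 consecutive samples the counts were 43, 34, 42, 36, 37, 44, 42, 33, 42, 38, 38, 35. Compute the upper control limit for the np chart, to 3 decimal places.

56.397

p̄ = Σdᵢ / (k·n) = 464 / (12 × 400) = 0.09667
UCL = np̄ + 3·√(np̄(1−p̄)) = 38.6667 + 3 × √(38.6667×0.90333) = 38.6667 + 3 × 5.9101 = 56.3969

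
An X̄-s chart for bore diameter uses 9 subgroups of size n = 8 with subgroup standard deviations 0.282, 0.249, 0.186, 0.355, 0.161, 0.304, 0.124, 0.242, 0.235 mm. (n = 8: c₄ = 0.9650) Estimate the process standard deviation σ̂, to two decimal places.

s̄ = (0.282 + 0.249 + 0.186 + 0.355 + 0.161 + 0.304 + 0.124 + 0.242 + 0.235) / 9 = 0.2376
σ̂ = s̄ / c₄ = 0.2376 / 0.9650 = 0.2462

0.25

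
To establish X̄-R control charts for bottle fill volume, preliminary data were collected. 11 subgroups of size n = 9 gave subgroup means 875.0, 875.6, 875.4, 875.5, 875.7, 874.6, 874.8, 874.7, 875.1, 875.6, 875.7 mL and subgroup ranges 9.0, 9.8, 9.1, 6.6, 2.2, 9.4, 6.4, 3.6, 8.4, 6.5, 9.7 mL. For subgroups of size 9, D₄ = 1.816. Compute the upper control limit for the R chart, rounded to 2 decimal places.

13.32

R̄ = (9.0 + 9.8 + 9.1 + 6.6 + 2.2 + 9.4 + 6.4 + 3.6 + 8.4 + 6.5 + 9.7) / 11 = 80.7000 / 11 = 7.3364
UCL_R = D₄·R̄ = 1.816 × 7.3364 = 13.3228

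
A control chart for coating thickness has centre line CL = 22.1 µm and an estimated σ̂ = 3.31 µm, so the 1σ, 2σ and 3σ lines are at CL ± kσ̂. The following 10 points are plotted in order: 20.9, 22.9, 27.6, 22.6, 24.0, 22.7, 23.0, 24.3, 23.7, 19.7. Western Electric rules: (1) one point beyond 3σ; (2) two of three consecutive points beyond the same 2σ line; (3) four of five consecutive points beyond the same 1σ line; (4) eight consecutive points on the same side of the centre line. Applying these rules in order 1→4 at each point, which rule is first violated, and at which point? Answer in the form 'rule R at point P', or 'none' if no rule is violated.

rule 4 at point 9

Zone of each point (C = within 1σ̂, B = 1σ̂–2σ̂, A = 2σ̂–3σ̂, * = beyond 3σ̂; sign = side of CL): 1:-C, 2:+C, 3:+B, 4:+C, 5:+C, 6:+C, 7:+C, 8:+C, 9:+C, 10:-C
Rule 4 (eight consecutive points on the same side of the centre line) is satisfied at point 9.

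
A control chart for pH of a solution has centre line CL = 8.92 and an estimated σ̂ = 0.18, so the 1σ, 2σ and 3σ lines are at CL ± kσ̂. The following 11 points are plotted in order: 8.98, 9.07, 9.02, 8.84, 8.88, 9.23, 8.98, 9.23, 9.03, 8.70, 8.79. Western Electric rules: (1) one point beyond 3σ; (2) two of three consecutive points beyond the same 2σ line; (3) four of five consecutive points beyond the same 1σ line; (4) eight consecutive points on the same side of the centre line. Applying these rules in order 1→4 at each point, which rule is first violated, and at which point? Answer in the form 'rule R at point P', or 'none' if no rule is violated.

Zone of each point (C = within 1σ̂, B = 1σ̂–2σ̂, A = 2σ̂–3σ̂, * = beyond 3σ̂; sign = side of CL): 1:+C, 2:+C, 3:+C, 4:-C, 5:-C, 6:+B, 7:+C, 8:+B, 9:+C, 10:-B, 11:-C
No rule fires across all 11 points.

none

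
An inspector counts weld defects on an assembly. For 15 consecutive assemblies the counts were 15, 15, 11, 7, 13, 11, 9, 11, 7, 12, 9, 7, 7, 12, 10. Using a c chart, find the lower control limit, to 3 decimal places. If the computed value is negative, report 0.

c̄ = (15 + 15 + 11 + 7 + 13 + 11 + 9 + 11 + 7 + 12 + 9 + 7 + 7 + 12 + 10) / 15 = 156 / 15 = 10.4000
LCL = c̄ − 3√c̄ = 10.4000 − 3 × 3.2249 = 0.7253

0.725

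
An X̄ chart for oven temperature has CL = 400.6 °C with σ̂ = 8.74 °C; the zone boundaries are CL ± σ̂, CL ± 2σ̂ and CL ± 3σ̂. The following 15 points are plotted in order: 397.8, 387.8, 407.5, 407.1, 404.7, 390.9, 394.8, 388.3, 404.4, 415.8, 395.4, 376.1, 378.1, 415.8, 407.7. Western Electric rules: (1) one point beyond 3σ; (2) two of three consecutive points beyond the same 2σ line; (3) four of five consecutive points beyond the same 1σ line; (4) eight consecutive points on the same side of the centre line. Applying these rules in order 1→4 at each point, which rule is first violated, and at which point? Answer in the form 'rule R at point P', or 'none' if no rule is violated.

Zone of each point (C = within 1σ̂, B = 1σ̂–2σ̂, A = 2σ̂–3σ̂, * = beyond 3σ̂; sign = side of CL): 1:-C, 2:-B, 3:+C, 4:+C, 5:+C, 6:-B, 7:-C, 8:-B, 9:+C, 10:+B, 11:-C, 12:-A, 13:-A, 14:+B, 15:+C
Rule 2 (two of three consecutive points beyond the same 2σ limit) is satisfied at point 13.

rule 2 at point 13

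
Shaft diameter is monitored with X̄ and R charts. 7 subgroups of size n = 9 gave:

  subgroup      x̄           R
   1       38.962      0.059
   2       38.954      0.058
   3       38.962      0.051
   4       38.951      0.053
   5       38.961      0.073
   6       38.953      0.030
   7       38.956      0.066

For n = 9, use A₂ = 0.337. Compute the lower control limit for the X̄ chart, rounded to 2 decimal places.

38.94

X̄̄ = (38.962 + 38.954 + 38.962 + 38.951 + 38.961 + 38.953 + 38.956) / 7 = 272.6990 / 7 = 38.9570
R̄ = (0.059 + 0.058 + 0.051 + 0.053 + 0.073 + 0.030 + 0.066) / 7 = 0.3900 / 7 = 0.0557
LCL = X̄̄ − A₂·R̄ = 38.9570 − 0.337 × 0.0557 = 38.9382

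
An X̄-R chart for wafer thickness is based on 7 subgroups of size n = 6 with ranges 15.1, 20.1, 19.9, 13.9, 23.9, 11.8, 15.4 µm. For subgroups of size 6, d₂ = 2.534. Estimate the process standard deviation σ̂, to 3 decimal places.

6.771

R̄ = (15.1 + 20.1 + 19.9 + 13.9 + 23.9 + 11.8 + 15.4) / 7 = 17.1571
σ̂ = R̄ / d₂ = 17.1571 / 2.534 = 6.7708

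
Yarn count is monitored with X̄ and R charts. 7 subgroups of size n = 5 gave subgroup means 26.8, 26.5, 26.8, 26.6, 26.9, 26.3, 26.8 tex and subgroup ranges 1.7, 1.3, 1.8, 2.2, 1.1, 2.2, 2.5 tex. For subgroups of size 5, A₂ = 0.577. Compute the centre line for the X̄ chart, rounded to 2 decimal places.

26.67

X̄̄ = (26.8 + 26.5 + 26.8 + 26.6 + 26.9 + 26.3 + 26.8) / 7 = 186.7000 / 7 = 26.6714
CL = X̄̄ = 26.6714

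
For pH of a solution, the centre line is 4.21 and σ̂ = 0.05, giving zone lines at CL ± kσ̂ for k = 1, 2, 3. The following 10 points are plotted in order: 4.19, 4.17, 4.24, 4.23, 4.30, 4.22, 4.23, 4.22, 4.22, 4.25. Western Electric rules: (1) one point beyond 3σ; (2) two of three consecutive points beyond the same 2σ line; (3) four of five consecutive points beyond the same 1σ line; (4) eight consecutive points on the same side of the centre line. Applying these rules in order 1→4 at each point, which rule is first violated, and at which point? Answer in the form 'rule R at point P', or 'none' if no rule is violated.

Zone of each point (C = within 1σ̂, B = 1σ̂–2σ̂, A = 2σ̂–3σ̂, * = beyond 3σ̂; sign = side of CL): 1:-C, 2:-C, 3:+C, 4:+C, 5:+B, 6:+C, 7:+C, 8:+C, 9:+C, 10:+C
Rule 4 (eight consecutive points on the same side of the centre line) is satisfied at point 10.

rule 4 at point 10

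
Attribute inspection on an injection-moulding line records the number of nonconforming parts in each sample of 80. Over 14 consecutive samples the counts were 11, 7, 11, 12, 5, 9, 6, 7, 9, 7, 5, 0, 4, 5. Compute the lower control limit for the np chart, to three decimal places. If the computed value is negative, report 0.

0.000

p̄ = Σdᵢ / (k·n) = 98 / (14 × 80) = 0.08750
LCL = np̄ − 3·√(np̄(1−p̄)) = 7.0000 − 3 × 2.5274 = -0.5821 → 0 (negative, so LCL = 0)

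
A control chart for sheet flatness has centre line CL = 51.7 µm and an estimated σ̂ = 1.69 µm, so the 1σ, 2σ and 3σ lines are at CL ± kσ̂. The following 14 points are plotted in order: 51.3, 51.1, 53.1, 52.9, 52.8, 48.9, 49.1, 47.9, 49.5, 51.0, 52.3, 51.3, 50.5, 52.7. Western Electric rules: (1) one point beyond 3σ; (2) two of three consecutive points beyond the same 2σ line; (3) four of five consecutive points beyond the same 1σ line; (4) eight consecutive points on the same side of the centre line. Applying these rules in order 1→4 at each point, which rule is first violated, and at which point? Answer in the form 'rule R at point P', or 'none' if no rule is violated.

rule 3 at point 9

Zone of each point (C = within 1σ̂, B = 1σ̂–2σ̂, A = 2σ̂–3σ̂, * = beyond 3σ̂; sign = side of CL): 1:-C, 2:-C, 3:+C, 4:+C, 5:+C, 6:-B, 7:-B, 8:-A, 9:-B, 10:-C, 11:+C, 12:-C, 13:-C, 14:+C
Rule 3 (four of five consecutive points beyond the same 1σ limit) is satisfied at point 9.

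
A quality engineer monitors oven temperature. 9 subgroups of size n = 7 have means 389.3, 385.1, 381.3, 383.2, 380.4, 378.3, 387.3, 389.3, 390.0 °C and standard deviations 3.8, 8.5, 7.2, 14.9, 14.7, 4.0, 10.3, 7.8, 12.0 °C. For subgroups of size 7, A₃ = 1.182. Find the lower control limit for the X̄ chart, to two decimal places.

X̄̄ = (389.3 + 385.1 + 381.3 + 383.2 + 380.4 + 378.3 + 387.3 + 389.3 + 390.0) / 9 = 384.9111
s̄ = (3.8 + 8.5 + 7.2 + 14.9 + 14.7 + 4.0 + 10.3 + 7.8 + 12.0) / 9 = 9.2444
LCL = X̄̄ − A₃·s̄ = 384.9111 − 1.182 × 9.2444 = 373.9842

373.98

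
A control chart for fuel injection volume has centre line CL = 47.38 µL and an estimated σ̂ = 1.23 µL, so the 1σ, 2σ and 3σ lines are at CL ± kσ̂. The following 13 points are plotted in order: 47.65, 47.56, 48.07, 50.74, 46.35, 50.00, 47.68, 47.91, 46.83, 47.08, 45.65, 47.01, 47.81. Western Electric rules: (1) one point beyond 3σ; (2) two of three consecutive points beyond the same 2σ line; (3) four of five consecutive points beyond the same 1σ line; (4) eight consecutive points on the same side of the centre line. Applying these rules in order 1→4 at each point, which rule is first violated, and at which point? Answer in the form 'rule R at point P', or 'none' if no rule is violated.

Zone of each point (C = within 1σ̂, B = 1σ̂–2σ̂, A = 2σ̂–3σ̂, * = beyond 3σ̂; sign = side of CL): 1:+C, 2:+C, 3:+C, 4:+A, 5:-C, 6:+A, 7:+C, 8:+C, 9:-C, 10:-C, 11:-B, 12:-C, 13:+C
Rule 2 (two of three consecutive points beyond the same 2σ limit) is satisfied at point 6.

rule 2 at point 6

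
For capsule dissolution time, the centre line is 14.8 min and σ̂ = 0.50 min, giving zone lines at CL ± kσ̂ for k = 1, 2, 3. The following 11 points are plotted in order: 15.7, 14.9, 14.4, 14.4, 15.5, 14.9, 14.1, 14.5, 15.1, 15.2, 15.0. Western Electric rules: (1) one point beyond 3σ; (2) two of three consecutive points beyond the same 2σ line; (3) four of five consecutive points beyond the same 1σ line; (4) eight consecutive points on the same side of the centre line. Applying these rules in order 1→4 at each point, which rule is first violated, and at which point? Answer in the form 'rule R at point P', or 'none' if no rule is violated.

none

Zone of each point (C = within 1σ̂, B = 1σ̂–2σ̂, A = 2σ̂–3σ̂, * = beyond 3σ̂; sign = side of CL): 1:+B, 2:+C, 3:-C, 4:-C, 5:+B, 6:+C, 7:-B, 8:-C, 9:+C, 10:+C, 11:+C
No rule fires across all 11 points.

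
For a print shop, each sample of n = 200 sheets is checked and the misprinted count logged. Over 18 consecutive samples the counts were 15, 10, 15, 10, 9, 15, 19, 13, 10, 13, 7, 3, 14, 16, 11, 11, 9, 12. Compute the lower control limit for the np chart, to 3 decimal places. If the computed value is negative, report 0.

p̄ = Σdᵢ / (k·n) = 212 / (18 × 200) = 0.05889
LCL = np̄ − 3·√(np̄(1−p̄)) = 11.7778 − 3 × 3.3293 = 1.7899

1.790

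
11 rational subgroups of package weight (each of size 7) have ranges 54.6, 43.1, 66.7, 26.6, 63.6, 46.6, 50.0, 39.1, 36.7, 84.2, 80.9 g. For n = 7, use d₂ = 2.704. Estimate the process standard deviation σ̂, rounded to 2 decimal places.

19.91

R̄ = (54.6 + 43.1 + 66.7 + 26.6 + 63.6 + 46.6 + 50.0 + 39.1 + 36.7 + 84.2 + 80.9) / 11 = 53.8273
σ̂ = R̄ / d₂ = 53.8273 / 2.704 = 19.9065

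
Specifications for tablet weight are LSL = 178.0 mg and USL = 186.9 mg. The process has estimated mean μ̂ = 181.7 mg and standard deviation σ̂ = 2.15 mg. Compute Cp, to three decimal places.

0.690

Cp = (USL − LSL) / (6σ̂) = (186.9 − 178.0) / (6 × 2.15) = 8.9000 / 12.9000 = 0.6899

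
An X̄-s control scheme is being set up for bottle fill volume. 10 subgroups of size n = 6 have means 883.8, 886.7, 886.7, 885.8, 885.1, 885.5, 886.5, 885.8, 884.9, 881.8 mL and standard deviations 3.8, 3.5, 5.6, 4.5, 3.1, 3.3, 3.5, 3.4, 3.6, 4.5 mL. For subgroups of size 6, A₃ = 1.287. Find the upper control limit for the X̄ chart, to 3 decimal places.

890.254

X̄̄ = (883.8 + 886.7 + 886.7 + 885.8 + 885.1 + 885.5 + 886.5 + 885.8 + 884.9 + 881.8) / 10 = 885.2600
s̄ = (3.8 + 3.5 + 5.6 + 4.5 + 3.1 + 3.3 + 3.5 + 3.4 + 3.6 + 4.5) / 10 = 3.8800
UCL = X̄̄ + A₃·s̄ = 885.2600 + 1.287 × 3.8800 = 890.2536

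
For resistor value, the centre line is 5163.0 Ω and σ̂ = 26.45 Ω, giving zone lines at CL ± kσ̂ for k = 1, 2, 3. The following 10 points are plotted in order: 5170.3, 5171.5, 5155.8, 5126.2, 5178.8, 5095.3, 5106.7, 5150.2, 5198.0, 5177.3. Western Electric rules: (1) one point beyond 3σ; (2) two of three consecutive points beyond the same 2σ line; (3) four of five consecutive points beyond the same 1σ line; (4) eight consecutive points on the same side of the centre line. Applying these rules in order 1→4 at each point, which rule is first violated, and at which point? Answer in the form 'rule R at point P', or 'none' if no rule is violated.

Zone of each point (C = within 1σ̂, B = 1σ̂–2σ̂, A = 2σ̂–3σ̂, * = beyond 3σ̂; sign = side of CL): 1:+C, 2:+C, 3:-C, 4:-B, 5:+C, 6:-A, 7:-A, 8:-C, 9:+B, 10:+C
Rule 2 (two of three consecutive points beyond the same 2σ limit) is satisfied at point 7.

rule 2 at point 7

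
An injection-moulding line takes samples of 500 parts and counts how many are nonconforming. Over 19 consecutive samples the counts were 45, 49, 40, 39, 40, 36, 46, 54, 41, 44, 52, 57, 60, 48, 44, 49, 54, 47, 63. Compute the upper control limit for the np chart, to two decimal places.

p̄ = Σdᵢ / (k·n) = 908 / (19 × 500) = 0.09558
UCL = np̄ + 3·√(np̄(1−p̄)) = 47.7895 + 3 × √(47.7895×0.90442) = 47.7895 + 3 × 6.5743 = 67.5125

67.51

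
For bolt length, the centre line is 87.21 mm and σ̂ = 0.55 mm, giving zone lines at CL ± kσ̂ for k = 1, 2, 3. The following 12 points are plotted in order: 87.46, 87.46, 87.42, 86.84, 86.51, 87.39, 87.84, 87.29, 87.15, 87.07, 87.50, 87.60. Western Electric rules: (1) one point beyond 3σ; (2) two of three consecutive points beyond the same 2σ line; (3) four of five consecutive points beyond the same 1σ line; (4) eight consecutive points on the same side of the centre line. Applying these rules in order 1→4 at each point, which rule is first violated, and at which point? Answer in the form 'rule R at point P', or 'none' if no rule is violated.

none

Zone of each point (C = within 1σ̂, B = 1σ̂–2σ̂, A = 2σ̂–3σ̂, * = beyond 3σ̂; sign = side of CL): 1:+C, 2:+C, 3:+C, 4:-C, 5:-B, 6:+C, 7:+B, 8:+C, 9:-C, 10:-C, 11:+C, 12:+C
No rule fires across all 12 points.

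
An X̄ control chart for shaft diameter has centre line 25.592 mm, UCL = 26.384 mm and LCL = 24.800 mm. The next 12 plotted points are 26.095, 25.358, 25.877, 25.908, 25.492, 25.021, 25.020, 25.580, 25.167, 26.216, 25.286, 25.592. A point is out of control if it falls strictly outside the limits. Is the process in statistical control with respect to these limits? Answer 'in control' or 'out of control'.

in control

All 12 points lie within [24.800, 26.384].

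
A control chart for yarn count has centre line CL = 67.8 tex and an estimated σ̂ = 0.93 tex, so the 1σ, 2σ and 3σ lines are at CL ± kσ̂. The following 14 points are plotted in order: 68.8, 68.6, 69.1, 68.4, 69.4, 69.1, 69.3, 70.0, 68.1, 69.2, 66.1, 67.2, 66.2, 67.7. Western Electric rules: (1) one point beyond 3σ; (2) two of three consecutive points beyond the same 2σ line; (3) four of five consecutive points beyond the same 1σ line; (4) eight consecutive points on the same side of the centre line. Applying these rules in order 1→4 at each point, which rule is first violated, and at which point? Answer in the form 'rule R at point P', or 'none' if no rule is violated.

rule 3 at point 7

Zone of each point (C = within 1σ̂, B = 1σ̂–2σ̂, A = 2σ̂–3σ̂, * = beyond 3σ̂; sign = side of CL): 1:+B, 2:+C, 3:+B, 4:+C, 5:+B, 6:+B, 7:+B, 8:+A, 9:+C, 10:+B, 11:-B, 12:-C, 13:-B, 14:-C
Rule 3 (four of five consecutive points beyond the same 1σ limit) is satisfied at point 7.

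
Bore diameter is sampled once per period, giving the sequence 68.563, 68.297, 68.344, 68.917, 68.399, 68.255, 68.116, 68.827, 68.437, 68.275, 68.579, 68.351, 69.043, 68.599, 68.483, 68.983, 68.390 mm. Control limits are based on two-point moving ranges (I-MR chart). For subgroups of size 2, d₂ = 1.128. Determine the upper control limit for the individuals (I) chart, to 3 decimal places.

X̄ = (68.563 + 68.297 + 68.344 + 68.917 + 68.399 + 68.255 + 68.116 + 68.827 + 68.437 + 68.275 + 68.579 + 68.351 + 69.043 + 68.599 + 68.483 + 68.983 + 68.390) / 17 = 68.5211
Moving ranges: 0.266, 0.047, 0.573, 0.518, 0.144, 0.139, 0.711, 0.390, 0.162, 0.304, 0.228, 0.692, 0.444, 0.116, 0.500, 0.593; M̄R̄ = 5.8270 / 16 = 0.3642
UCL = X̄ + 3·M̄R̄/d₂ = 68.5211 + 3 × 0.3642 / 1.128 = 69.4896

69.490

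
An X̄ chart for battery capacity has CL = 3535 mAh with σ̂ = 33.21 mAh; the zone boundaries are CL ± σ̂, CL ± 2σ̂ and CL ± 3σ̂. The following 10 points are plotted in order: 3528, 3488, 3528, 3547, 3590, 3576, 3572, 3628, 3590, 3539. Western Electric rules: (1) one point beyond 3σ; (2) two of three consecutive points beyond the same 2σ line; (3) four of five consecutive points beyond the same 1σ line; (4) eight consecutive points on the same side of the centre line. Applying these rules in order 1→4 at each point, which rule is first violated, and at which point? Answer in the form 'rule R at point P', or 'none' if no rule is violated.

rule 3 at point 8

Zone of each point (C = within 1σ̂, B = 1σ̂–2σ̂, A = 2σ̂–3σ̂, * = beyond 3σ̂; sign = side of CL): 1:-C, 2:-B, 3:-C, 4:+C, 5:+B, 6:+B, 7:+B, 8:+A, 9:+B, 10:+C
Rule 3 (four of five consecutive points beyond the same 1σ limit) is satisfied at point 8.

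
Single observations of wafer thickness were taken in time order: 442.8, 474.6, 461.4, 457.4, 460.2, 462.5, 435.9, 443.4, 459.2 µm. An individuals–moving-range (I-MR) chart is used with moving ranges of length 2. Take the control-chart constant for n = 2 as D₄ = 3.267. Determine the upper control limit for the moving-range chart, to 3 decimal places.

42.471

Moving ranges: 31.8, 13.2, 4.0, 2.8, 2.3, 26.6, 7.5, 15.8; M̄R̄ = 104.0000 / 8 = 13.0000
UCL_MR = D₄·M̄R̄ = 3.267 × 13.0000 = 42.4710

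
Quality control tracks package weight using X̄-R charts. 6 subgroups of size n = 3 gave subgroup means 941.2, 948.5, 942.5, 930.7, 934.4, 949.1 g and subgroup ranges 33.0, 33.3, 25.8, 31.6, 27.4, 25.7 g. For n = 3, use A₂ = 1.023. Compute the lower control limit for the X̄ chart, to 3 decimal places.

X̄̄ = (941.2 + 948.5 + 942.5 + 930.7 + 934.4 + 949.1) / 6 = 5646.4000 / 6 = 941.0667
R̄ = (33.0 + 33.3 + 25.8 + 31.6 + 27.4 + 25.7) / 6 = 176.8000 / 6 = 29.4667
LCL = X̄̄ − A₂·R̄ = 941.0667 − 1.023 × 29.4667 = 910.9223

910.922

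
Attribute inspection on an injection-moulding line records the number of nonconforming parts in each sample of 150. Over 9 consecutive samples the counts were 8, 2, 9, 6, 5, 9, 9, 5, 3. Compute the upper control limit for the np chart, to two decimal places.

p̄ = Σdᵢ / (k·n) = 56 / (9 × 150) = 0.04148
UCL = np̄ + 3·√(np̄(1−p̄)) = 6.2222 + 3 × √(6.2222×0.95852) = 6.2222 + 3 × 2.4422 = 13.5487

13.55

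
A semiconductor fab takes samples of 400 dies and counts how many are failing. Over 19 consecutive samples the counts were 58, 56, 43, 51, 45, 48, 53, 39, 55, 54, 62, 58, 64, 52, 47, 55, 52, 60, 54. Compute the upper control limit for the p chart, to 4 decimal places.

p̄ = Σdᵢ / (k·n) = 1006 / (19 × 400) = 0.13237
UCL = p̄ + 3·√(p̄(1−p̄)/n) = 0.13237 + 3 × √(0.13237×0.86763/400) = 0.13237 + 3 × 0.01694 = 0.18320

0.1832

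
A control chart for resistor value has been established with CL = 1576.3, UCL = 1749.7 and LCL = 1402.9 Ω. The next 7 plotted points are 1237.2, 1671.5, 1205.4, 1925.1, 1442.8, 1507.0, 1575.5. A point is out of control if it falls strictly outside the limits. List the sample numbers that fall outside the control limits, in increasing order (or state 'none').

1, 3, 4

Compare each point to [1402.9, 1749.7]: sample 1 = 1237.2 < LCL; sample 3 = 1205.4 < LCL; sample 4 = 1925.1 > UCL.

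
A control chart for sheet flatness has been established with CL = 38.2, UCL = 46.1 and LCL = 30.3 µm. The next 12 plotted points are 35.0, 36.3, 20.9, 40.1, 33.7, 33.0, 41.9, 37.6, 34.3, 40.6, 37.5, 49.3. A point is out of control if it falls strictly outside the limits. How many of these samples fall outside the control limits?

2

Compare each point to [30.3, 46.1]: sample 3 = 20.9 < LCL; sample 12 = 49.3 > UCL.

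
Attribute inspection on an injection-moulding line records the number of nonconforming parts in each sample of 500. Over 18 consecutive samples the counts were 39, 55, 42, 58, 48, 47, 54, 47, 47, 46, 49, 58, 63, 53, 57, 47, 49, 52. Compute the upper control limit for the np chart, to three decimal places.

70.845

p̄ = Σdᵢ / (k·n) = 911 / (18 × 500) = 0.10122
UCL = np̄ + 3·√(np̄(1−p̄)) = 50.6111 + 3 × √(50.6111×0.89878) = 50.6111 + 3 × 6.7445 = 70.8446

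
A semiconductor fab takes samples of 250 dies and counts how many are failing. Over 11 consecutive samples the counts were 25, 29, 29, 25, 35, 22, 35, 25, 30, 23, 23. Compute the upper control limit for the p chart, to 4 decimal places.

0.1687

p̄ = Σdᵢ / (k·n) = 301 / (11 × 250) = 0.10945
UCL = p̄ + 3·√(p̄(1−p̄)/n) = 0.10945 + 3 × √(0.10945×0.89055/250) = 0.10945 + 3 × 0.01975 = 0.16869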